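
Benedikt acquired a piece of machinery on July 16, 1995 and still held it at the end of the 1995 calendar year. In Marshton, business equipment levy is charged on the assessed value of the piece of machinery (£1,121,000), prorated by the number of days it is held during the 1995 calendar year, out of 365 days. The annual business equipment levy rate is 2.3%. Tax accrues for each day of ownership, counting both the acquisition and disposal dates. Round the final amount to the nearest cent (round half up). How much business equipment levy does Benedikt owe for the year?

£11,937.88

Days held (July 16 – December 31, 1995): 169 out of 365
Tax = £1,121,000 × 2.3% × 169/365 = £11,937.8822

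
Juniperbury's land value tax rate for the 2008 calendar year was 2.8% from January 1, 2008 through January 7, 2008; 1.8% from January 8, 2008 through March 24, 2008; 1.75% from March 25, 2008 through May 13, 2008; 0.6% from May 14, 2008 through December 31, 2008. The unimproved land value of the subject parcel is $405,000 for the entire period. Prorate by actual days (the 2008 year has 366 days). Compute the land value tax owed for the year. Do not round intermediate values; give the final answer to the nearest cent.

January 1 – January 7, 2008: 7 days at 2.8% → $405,000 × 2.8% × 7/366 = $216.8852
January 8 – March 24, 2008: 77 days at 1.8% → $405,000 × 1.8% × 77/366 = $1,533.6885
March 25 – May 13, 2008: 50 days at 1.75% → $405,000 × 1.75% × 50/366 = $968.2377
May 14 – December 31, 2008: 232 days at 0.6% → $405,000 × 0.6% × 232/366 = $1,540.3279
Total = $4,259.1393

$4,259.14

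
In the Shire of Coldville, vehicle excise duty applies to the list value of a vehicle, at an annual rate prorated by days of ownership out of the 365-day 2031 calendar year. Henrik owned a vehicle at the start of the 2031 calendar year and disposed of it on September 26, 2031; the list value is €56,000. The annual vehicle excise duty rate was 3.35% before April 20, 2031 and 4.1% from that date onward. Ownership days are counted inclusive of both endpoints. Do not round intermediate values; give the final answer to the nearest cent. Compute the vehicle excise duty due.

January 1 – April 19, 2031: 109 days at 3.35% → €56,000 × 3.35% × 109/365 = €560.2301
April 20 – September 26, 2031: 160 days at 4.1% → €56,000 × 4.1% × 160/365 = €1,006.4658
Total = €1,566.6959

€1,566.70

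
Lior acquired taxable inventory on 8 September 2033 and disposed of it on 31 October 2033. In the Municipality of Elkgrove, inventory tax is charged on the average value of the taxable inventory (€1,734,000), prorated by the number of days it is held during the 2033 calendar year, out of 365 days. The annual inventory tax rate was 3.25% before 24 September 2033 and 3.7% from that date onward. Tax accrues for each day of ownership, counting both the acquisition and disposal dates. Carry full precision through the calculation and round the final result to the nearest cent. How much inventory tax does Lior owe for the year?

€9,149.82

8 September – 23 September 2033: 16 days at 3.25% → €1,734,000 × 3.25% × 16/365 = €2,470.3562
24 September – 31 October 2033: 38 days at 3.7% → €1,734,000 × 3.7% × 38/365 = €6,679.4630
Total = €9,149.8192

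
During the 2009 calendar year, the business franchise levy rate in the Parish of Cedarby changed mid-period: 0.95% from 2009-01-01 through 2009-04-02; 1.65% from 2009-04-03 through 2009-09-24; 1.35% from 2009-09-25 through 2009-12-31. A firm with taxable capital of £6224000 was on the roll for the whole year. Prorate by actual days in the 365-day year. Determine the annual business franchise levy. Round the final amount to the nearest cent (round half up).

2009-01-01 to 2009-04-02: 92 days at 0.95% → £6224000 × 0.95% × 92/365 = £14903.4959
2009-04-03 to 2009-09-24: 175 days at 1.65% → £6224000 × 1.65% × 175/365 = £49237.8082
2009-09-25 to 2009-12-31: 98 days at 1.35% → £6224000 × 1.35% × 98/365 = £22559.8685
Total = £86701.1726

£86701.17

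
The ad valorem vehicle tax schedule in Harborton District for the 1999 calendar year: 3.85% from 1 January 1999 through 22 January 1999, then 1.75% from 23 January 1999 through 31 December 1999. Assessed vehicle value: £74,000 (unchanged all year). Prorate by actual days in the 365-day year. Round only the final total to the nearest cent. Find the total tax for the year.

1 January – 22 January 1999: 22 days at 3.85% → £74,000 × 3.85% × 22/365 = £171.7205
23 January – 31 December 1999: 343 days at 1.75% → £74,000 × 1.75% × 343/365 = £1,216.9452
Total = £1,388.6658

£1,388.67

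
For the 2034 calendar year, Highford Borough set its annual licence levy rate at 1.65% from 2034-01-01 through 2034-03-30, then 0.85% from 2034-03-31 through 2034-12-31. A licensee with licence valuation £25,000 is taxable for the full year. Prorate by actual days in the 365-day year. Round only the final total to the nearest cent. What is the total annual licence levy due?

2034-01-01 to 2034-03-30: 89 days at 1.65% → £25,000 × 1.65% × 89/365 = £100.5822
2034-03-31 to 2034-12-31: 276 days at 0.85% → £25,000 × 0.85% × 276/365 = £160.6849
Total = £261.2671

£261.27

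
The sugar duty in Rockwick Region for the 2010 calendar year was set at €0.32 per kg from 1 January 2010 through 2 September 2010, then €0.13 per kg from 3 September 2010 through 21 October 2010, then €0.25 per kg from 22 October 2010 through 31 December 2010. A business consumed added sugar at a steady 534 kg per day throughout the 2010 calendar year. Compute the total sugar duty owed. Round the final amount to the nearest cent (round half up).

1 January – 2 September 2010: 245 days × 534 kg/day = 130,830 kg at €0.32/kg → €41,865.60
3 September – 21 October 2010: 49 days × 534 kg/day = 26,166 kg at €0.13/kg → €3,401.58
22 October – 31 December 2010: 71 days × 534 kg/day = 37,914 kg at €0.25/kg → €9,478.50

€54,745.68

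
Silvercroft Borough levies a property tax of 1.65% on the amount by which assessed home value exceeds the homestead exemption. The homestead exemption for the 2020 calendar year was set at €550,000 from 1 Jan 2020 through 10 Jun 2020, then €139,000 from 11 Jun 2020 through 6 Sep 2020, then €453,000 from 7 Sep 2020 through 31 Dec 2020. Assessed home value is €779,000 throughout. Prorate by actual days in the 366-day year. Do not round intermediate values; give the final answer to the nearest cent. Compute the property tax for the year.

€5,916.29

1 Jan – 10 Jun 2020: 162 days, exemption €550,000 → (€779,000 − €550,000) × 1.65% × 162/366 = €1,672.4508
11 Jun – 6 Sep 2020: 88 days, exemption €139,000 → (€779,000 − €139,000) × 1.65% × 88/366 = €2,539.0164
7 Sep – 31 Dec 2020: 116 days, exemption €453,000 → (€779,000 − €453,000) × 1.65% × 116/366 = €1,704.8197
Total = €5,916.2869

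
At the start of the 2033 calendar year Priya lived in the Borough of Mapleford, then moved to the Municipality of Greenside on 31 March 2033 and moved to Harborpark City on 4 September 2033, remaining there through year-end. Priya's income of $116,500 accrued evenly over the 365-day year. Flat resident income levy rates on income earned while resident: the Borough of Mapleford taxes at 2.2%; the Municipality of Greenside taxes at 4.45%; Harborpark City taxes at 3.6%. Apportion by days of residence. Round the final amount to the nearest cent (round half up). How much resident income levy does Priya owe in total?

$4,222.25

The Borough of Mapleford, 1 January – 30 March 2033: 89 days → $116,500 × 2.2% × 89/365 = $624.9507
The Municipality of Greenside, 31 March – 3 September 2033: 157 days → $116,500 × 4.45% × 157/365 = $2,229.9377
Harborpark City, 4 September – 31 December 2033: 119 days → $116,500 × 3.6% × 119/365 = $1,367.3589
Total = $4,222.2473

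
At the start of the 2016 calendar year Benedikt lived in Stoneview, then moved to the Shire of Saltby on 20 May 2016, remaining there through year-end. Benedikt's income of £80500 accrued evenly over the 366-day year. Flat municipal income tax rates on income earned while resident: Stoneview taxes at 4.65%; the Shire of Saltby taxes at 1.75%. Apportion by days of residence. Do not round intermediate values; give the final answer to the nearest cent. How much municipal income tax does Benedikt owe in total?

Stoneview, 1 Jan – 19 May 2016: 140 days → £80500 × 4.65% × 140/366 = £1431.8443
The Shire of Saltby, 20 May – 31 Dec 2016: 226 days → £80500 × 1.75% × 226/366 = £869.8839
Total = £2301.7281

£2301.73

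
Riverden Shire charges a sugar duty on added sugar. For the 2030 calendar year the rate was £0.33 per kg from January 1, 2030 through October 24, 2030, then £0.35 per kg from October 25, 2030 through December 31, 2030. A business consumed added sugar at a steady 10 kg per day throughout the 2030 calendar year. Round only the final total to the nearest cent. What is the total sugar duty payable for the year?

£1,218.10

January 1 – October 24, 2030: 297 days × 10 kg/day = 2,970 kg at £0.33/kg → £980.10
October 25 – December 31, 2030: 68 days × 10 kg/day = 680 kg at £0.35/kg → £238.00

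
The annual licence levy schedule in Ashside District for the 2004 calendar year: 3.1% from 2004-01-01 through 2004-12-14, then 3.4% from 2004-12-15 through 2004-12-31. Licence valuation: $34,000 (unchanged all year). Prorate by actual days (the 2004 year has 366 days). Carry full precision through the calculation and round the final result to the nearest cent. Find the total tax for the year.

$1,058.74

2004-01-01 to 2004-12-14: 349 days at 3.1% → $34,000 × 3.1% × 349/366 = $1,005.0437
2004-12-15 to 2004-12-31: 17 days at 3.4% → $34,000 × 3.4% × 17/366 = $53.6940
Total = $1,058.7377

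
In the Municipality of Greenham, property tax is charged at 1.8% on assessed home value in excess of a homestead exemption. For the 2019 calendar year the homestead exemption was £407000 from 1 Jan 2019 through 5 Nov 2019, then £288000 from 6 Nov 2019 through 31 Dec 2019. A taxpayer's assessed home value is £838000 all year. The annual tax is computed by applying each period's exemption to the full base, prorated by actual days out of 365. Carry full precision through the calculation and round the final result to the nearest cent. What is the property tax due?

1 Jan – 5 Nov 2019: 309 days, exemption £407000 → (£838000 − £407000) × 1.8% × 309/365 = £6567.7315
6 Nov – 31 Dec 2019: 56 days, exemption £288000 → (£838000 − £288000) × 1.8% × 56/365 = £1518.9041
Total = £8086.6356

£8086.64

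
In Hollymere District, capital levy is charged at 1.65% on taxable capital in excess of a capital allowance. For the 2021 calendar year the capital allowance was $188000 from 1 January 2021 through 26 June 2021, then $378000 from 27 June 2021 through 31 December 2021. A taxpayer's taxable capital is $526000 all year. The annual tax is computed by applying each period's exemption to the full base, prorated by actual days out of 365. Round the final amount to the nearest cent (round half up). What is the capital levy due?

1 January – 26 June 2021: 177 days, exemption $188000 → ($526000 − $188000) × 1.65% × 177/365 = $2704.4630
27 June – 31 December 2021: 188 days, exemption $378000 → ($526000 − $378000) × 1.65% × 188/365 = $1257.7973
Total = $3962.2603

$3962.26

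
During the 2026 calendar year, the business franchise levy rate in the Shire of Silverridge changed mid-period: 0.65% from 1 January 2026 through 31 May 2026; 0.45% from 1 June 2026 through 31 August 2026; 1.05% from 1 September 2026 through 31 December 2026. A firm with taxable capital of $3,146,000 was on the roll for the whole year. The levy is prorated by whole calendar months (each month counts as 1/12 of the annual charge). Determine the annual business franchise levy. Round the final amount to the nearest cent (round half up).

1 January – 31 May 2026: 5 months at 0.65% → $3,146,000 × 0.65% × 5/12 = $8,520.4167
1 June – 31 August 2026: 3 months at 0.45% → $3,146,000 × 0.45% × 3/12 = $3,539.2500
1 September – 31 December 2026: 4 months at 1.05% → $3,146,000 × 1.05% × 4/12 = $11,011.0000
Total = $23,070.6667

$23,070.67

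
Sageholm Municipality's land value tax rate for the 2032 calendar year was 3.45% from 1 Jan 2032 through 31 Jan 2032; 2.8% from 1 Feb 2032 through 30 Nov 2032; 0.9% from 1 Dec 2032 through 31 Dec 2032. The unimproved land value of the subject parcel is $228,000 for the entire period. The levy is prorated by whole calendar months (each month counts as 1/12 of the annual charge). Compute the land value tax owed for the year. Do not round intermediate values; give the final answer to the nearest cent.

1 Jan – 31 Jan 2032: 1 month at 3.45% → $228,000 × 3.45% × 1/12 = $655.5000
1 Feb – 30 Nov 2032: 10 months at 2.8% → $228,000 × 2.8% × 10/12 = $5,320.0000
1 Dec – 31 Dec 2032: 1 month at 0.9% → $228,000 × 0.9% × 1/12 = $171.0000
Total = $6,146.5000

$6,146.50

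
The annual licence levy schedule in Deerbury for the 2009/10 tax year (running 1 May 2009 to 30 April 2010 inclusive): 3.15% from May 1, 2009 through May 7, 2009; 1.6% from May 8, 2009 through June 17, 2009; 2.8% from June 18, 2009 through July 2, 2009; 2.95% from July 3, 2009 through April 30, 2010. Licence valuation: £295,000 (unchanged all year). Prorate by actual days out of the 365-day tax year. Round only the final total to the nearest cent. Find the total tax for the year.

£8,248.28

May 1 – May 7, 2009: 7 days at 3.15% → £295,000 × 3.15% × 7/365 = £178.2123
May 8 – June 17, 2009: 41 days at 1.6% → £295,000 × 1.6% × 41/365 = £530.1918
June 18 – July 2, 2009: 15 days at 2.8% → £295,000 × 2.8% × 15/365 = £339.4521
July 3, 2009 – April 30, 2010: 302 days at 2.95% → £295,000 × 2.95% × 302/365 = £7,200.4247
Total = £8,248.2808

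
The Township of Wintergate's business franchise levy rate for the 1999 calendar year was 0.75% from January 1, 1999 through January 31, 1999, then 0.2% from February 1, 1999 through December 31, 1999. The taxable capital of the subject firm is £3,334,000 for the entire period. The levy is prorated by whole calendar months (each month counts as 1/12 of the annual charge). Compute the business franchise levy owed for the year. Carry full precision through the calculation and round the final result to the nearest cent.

January 1 – January 31, 1999: 1 month at 0.75% → £3,334,000 × 0.75% × 1/12 = £2,083.7500
February 1 – December 31, 1999: 11 months at 0.2% → £3,334,000 × 0.2% × 11/12 = £6,112.3333
Total = £8,196.0833

£8,196.08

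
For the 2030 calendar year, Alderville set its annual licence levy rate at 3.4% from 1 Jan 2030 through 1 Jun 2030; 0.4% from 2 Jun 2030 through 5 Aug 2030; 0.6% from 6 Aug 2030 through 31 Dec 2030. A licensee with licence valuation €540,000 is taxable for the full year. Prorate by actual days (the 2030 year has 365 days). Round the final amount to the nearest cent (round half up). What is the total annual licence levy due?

1 Jan – 1 Jun 2030: 152 days at 3.4% → €540,000 × 3.4% × 152/365 = €7,645.8082
2 Jun – 5 Aug 2030: 65 days at 0.4% → €540,000 × 0.4% × 65/365 = €384.6575
6 Aug – 31 Dec 2030: 148 days at 0.6% → €540,000 × 0.6% × 148/365 = €1,313.7534
Total = €9,344.2192

€9,344.22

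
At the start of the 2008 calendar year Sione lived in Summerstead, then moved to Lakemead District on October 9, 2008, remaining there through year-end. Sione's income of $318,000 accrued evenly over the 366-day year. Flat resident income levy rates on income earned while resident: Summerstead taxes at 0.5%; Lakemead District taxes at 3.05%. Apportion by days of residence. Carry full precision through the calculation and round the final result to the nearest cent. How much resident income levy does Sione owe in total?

$3,451.08

Summerstead, January 1 – October 8, 2008: 282 days → $318,000 × 0.5% × 282/366 = $1,225.0820
Lakemead District, October 9 – December 31, 2008: 84 days → $318,000 × 3.05% × 84/366 = $2,226.0000
Total = $3,451.0820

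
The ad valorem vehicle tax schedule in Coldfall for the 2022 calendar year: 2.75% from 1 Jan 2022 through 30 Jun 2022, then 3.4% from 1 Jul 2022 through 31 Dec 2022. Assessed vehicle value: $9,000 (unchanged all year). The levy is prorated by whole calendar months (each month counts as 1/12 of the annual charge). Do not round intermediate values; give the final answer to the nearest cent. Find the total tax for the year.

$276.75

1 Jan – 30 Jun 2022: 6 months at 2.75% → $9,000 × 2.75% × 6/12 = $123.7500
1 Jul – 31 Dec 2022: 6 months at 3.4% → $9,000 × 3.4% × 6/12 = $153.0000
Total = $276.7500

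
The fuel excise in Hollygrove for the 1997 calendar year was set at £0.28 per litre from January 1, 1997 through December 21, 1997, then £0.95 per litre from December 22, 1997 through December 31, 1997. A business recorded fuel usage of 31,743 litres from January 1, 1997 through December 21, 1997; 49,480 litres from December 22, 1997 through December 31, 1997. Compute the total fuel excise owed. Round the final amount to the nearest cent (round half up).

£55,894.04

January 1 – December 21, 1997: 31,743 litres at £0.28/litre → £8,888.04
December 22 – December 31, 1997: 49,480 litres at £0.95/litre → £47,006.00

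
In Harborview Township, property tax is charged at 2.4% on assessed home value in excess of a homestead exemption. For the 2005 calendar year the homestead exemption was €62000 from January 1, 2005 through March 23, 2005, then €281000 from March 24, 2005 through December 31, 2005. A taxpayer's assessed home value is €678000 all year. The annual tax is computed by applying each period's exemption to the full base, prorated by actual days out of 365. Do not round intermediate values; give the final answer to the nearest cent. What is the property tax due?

January 1 – March 23, 2005: 82 days, exemption €62000 → (€678000 − €62000) × 2.4% × 82/365 = €3321.3370
March 24 – December 31, 2005: 283 days, exemption €281000 → (€678000 − €281000) × 2.4% × 283/365 = €7387.4630
Total = €10708.8000

€10708.80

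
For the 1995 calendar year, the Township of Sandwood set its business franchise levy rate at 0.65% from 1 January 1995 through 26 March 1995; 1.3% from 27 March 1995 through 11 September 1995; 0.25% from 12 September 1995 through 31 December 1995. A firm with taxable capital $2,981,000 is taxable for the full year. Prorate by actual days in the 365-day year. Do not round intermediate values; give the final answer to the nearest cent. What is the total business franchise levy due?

$24,721.88

1 January – 26 March 1995: 85 days at 0.65% → $2,981,000 × 0.65% × 85/365 = $4,512.3356
27 March – 11 September 1995: 169 days at 1.3% → $2,981,000 × 1.3% × 169/365 = $17,943.1699
12 September – 31 December 1995: 111 days at 0.25% → $2,981,000 × 0.25% × 111/365 = $2,266.3767
Total = $24,721.8822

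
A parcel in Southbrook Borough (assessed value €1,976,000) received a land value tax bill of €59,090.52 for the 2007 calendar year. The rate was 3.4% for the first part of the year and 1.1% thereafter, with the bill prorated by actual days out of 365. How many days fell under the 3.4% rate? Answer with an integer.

Let d = days at the first rate; then 365 − d days at the second rate.
€1,976,000 × [3.4%·d + 1.1%·(365−d)] / 365 = €59,090.52
Solving gives d = 300, so the new rate took effect on October 28, 2007.

300 days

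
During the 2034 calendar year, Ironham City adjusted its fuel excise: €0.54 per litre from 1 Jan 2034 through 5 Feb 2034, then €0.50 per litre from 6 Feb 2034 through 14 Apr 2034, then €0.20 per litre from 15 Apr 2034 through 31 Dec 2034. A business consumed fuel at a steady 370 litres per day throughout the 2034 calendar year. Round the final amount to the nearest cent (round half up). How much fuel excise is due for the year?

€39,086.80

1 Jan – 5 Feb 2034: 36 days × 370 litres/day = 13,320 litres at €0.54/litre → €7,192.80
6 Feb – 14 Apr 2034: 68 days × 370 litres/day = 25,160 litres at €0.50/litre → €12,580.00
15 Apr – 31 Dec 2034: 261 days × 370 litres/day = 96,570 litres at €0.20/litre → €19,314.00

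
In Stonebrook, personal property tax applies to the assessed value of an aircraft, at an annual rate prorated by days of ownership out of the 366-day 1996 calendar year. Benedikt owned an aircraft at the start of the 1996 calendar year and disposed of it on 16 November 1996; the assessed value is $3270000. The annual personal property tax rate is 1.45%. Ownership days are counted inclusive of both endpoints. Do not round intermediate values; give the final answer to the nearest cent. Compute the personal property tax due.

$41585.29

Days held (1 January – 16 November 1996): 321 out of 366
Tax = $3270000 × 1.45% × 321/366 = $41585.2869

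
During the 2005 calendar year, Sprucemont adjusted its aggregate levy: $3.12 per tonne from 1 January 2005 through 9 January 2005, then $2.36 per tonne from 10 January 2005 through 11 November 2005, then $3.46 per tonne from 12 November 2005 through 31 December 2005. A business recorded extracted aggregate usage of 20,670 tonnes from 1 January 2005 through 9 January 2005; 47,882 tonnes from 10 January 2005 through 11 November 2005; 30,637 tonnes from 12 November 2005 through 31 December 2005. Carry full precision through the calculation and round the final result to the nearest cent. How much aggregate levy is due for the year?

$283495.94

1 January – 9 January 2005: 20,670 tonnes at $3.12/tonne → $64490.40
10 January – 11 November 2005: 47,882 tonnes at $2.36/tonne → $113001.52
12 November – 31 December 2005: 30,637 tonnes at $3.46/tonne → $106004.02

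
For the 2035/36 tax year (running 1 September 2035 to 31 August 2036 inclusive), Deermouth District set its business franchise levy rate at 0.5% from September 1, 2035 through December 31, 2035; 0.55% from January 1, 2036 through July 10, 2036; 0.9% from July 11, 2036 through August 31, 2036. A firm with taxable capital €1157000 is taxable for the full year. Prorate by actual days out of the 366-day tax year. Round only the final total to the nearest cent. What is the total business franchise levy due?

€6746.01

September 1 – December 31, 2035: 122 days at 0.5% → €1157000 × 0.5% × 122/366 = €1928.3333
January 1 – July 10, 2036: 192 days at 0.55% → €1157000 × 0.55% × 192/366 = €3338.2295
July 11 – August 31, 2036: 52 days at 0.9% → €1157000 × 0.9% × 52/366 = €1479.4426
Total = €6746.0055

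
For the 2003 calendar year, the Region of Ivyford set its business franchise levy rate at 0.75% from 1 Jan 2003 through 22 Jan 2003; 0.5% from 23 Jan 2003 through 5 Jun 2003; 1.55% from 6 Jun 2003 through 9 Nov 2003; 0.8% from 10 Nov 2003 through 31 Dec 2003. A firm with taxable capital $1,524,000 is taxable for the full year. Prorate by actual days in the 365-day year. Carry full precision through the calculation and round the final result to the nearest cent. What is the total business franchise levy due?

$15,384.05

1 Jan – 22 Jan 2003: 22 days at 0.75% → $1,524,000 × 0.75% × 22/365 = $688.9315
23 Jan – 5 Jun 2003: 134 days at 0.5% → $1,524,000 × 0.5% × 134/365 = $2,797.4795
6 Jun – 9 Nov 2003: 157 days at 1.55% → $1,524,000 × 1.55% × 157/365 = $10,160.6959
10 Nov – 31 Dec 2003: 52 days at 0.8% → $1,524,000 × 0.8% × 52/365 = $1,736.9425
Total = $15,384.0493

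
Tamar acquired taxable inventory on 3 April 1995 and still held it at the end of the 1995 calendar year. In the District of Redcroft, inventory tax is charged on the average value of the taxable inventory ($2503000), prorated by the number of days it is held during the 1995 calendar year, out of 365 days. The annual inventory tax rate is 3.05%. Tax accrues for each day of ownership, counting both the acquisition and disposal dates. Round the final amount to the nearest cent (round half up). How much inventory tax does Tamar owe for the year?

Days held (3 April – 31 December 1995): 273 out of 365
Tax = $2503000 × 3.05% × 273/365 = $57099.2589

$57099.26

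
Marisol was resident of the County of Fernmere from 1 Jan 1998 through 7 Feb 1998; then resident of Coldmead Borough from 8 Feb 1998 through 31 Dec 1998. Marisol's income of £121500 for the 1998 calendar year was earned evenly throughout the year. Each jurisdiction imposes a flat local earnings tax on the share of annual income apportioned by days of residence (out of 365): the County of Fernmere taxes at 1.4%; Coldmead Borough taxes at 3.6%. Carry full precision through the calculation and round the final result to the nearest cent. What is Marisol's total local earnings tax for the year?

The County of Fernmere, 1 Jan – 7 Feb 1998: 38 days → £121500 × 1.4% × 38/365 = £177.0904
Coldmead Borough, 8 Feb – 31 Dec 1998: 327 days → £121500 × 3.6% × 327/365 = £3918.6247
Total = £4095.7151

£4095.72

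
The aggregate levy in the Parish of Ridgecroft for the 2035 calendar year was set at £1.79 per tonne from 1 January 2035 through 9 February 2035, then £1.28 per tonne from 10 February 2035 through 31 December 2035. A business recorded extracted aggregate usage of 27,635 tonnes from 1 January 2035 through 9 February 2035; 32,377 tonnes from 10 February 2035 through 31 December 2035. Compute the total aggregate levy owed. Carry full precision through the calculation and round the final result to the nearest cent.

£90909.21

1 January – 9 February 2035: 27,635 tonnes at £1.79/tonne → £49466.65
10 February – 31 December 2035: 32,377 tonnes at £1.28/tonne → £41442.56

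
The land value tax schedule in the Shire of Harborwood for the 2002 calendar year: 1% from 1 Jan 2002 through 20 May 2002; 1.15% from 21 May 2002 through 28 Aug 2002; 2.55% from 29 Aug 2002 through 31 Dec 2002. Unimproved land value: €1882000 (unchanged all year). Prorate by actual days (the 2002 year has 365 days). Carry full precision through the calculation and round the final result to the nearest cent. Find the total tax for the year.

€29583.49

1 Jan – 20 May 2002: 140 days at 1% → €1882000 × 1% × 140/365 = €7218.6301
21 May – 28 Aug 2002: 100 days at 1.15% → €1882000 × 1.15% × 100/365 = €5929.5890
29 Aug – 31 Dec 2002: 125 days at 2.55% → €1882000 × 2.55% × 125/365 = €16435.2740
Total = €29583.4932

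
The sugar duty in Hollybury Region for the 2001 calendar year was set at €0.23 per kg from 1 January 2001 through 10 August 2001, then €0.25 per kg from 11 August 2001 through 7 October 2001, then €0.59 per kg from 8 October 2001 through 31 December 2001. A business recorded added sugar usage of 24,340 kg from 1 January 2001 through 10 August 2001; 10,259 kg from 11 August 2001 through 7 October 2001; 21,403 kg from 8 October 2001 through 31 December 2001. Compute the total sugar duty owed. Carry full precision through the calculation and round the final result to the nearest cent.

€20,790.72

1 January – 10 August 2001: 24,340 kg at €0.23/kg → €5,598.20
11 August – 7 October 2001: 10,259 kg at €0.25/kg → €2,564.75
8 October – 31 December 2001: 21,403 kg at €0.59/kg → €12,627.77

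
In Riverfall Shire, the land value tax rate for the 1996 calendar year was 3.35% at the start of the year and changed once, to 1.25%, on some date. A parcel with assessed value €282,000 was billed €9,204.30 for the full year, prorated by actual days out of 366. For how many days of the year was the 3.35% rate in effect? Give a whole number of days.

351 days

Let d = days at the first rate; then 366 − d days at the second rate.
€282,000 × [3.35%·d + 1.25%·(366−d)] / 366 = €9,204.30
Solving gives d = 351, so the new rate took effect on 17 Dec 1996.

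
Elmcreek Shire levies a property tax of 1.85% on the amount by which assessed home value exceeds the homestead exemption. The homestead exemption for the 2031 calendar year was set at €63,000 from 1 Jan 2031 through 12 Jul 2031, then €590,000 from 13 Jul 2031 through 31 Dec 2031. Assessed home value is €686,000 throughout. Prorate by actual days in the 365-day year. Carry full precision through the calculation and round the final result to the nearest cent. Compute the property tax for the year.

€6,931.22

1 Jan – 12 Jul 2031: 193 days, exemption €63,000 → (€686,000 − €63,000) × 1.85% × 193/365 = €6,094.3055
13 Jul – 31 Dec 2031: 172 days, exemption €590,000 → (€686,000 − €590,000) × 1.85% × 172/365 = €836.9096
Total = €6,931.2151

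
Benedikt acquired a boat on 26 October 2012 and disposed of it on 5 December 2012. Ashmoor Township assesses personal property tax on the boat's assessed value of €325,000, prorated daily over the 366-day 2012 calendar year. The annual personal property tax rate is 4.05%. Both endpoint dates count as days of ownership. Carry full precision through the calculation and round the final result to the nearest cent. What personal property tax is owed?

Days held (26 October – 5 December 2012): 41 out of 366
Tax = €325,000 × 4.05% × 41/366 = €1,474.4877

€1,474.49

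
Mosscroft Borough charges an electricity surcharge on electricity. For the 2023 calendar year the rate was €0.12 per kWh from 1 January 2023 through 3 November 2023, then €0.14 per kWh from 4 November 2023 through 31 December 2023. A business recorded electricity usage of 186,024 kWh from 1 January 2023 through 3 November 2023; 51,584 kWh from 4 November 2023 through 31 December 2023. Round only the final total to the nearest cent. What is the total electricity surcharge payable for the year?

1 January – 3 November 2023: 186,024 kWh at €0.12/kWh → €22,322.88
4 November – 31 December 2023: 51,584 kWh at €0.14/kWh → €7,221.76

€29,544.64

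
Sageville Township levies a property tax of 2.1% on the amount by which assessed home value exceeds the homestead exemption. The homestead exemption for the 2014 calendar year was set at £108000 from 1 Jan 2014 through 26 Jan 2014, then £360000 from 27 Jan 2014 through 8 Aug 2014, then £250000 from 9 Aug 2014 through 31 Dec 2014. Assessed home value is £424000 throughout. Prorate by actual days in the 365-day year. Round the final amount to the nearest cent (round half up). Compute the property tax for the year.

£2638.64

1 Jan – 26 Jan 2014: 26 days, exemption £108000 → (£424000 − £108000) × 2.1% × 26/365 = £472.7014
27 Jan – 8 Aug 2014: 194 days, exemption £360000 → (£424000 − £360000) × 2.1% × 194/365 = £714.3452
9 Aug – 31 Dec 2014: 145 days, exemption £250000 → (£424000 − £250000) × 2.1% × 145/365 = £1451.5890
Total = £2638.6356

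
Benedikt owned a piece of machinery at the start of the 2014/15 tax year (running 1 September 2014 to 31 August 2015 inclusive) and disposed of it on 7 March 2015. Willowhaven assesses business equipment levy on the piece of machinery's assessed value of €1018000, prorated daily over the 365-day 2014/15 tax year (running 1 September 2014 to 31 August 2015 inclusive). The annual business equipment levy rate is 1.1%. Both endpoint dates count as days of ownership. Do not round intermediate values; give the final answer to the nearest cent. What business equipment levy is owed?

Days held (1 September 2014 – 7 March 2015): 188 out of 365
Tax = €1018000 × 1.1% × 188/365 = €5767.7370

€5767.74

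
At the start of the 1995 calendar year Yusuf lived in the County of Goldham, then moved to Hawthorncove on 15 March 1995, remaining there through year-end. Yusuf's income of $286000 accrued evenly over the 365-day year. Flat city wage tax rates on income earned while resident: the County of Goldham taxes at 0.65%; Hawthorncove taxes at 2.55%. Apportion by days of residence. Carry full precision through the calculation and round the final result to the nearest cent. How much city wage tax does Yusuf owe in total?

$6206.20

The County of Goldham, 1 January – 14 March 1995: 73 days → $286000 × 0.65% × 73/365 = $371.8000
Hawthorncove, 15 March – 31 December 1995: 292 days → $286000 × 2.55% × 292/365 = $5834.4000
Total = $6206.2000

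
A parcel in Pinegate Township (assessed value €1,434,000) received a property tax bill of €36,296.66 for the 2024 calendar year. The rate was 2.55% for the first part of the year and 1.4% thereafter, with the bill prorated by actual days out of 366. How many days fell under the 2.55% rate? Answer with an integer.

Let d = days at the first rate; then 366 − d days at the second rate.
€1,434,000 × [2.55%·d + 1.4%·(366−d)] / 366 = €36,296.66
Solving gives d = 360, so the new rate took effect on 26 December 2024.

360 days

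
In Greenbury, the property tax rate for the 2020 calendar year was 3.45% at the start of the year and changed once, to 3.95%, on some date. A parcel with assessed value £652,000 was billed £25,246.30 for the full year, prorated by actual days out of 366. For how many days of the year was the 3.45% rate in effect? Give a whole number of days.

57 days

Let d = days at the first rate; then 366 − d days at the second rate.
£652,000 × [3.45%·d + 3.95%·(366−d)] / 366 = £25,246.30
Solving gives d = 57, so the new rate took effect on February 27, 2020.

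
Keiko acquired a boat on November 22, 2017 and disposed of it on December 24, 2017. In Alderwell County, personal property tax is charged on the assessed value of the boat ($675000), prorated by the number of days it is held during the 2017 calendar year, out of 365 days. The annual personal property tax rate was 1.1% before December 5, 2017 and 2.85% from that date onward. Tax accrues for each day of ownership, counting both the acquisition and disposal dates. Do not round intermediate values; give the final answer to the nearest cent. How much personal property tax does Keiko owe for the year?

$1318.56

November 22 – December 4, 2017: 13 days at 1.1% → $675000 × 1.1% × 13/365 = $264.4521
December 5 – December 24, 2017: 20 days at 2.85% → $675000 × 2.85% × 20/365 = $1054.1096
Total = $1318.5616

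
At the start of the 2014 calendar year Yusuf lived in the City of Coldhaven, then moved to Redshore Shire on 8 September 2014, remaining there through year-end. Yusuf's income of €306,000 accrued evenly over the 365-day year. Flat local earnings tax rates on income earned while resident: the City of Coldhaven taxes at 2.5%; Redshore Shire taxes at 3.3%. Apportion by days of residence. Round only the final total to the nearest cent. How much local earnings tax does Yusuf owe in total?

€8,421.29

The City of Coldhaven, 1 January – 7 September 2014: 250 days → €306,000 × 2.5% × 250/365 = €5,239.7260
Redshore Shire, 8 September – 31 December 2014: 115 days → €306,000 × 3.3% × 115/365 = €3,181.5616
Total = €8,421.2877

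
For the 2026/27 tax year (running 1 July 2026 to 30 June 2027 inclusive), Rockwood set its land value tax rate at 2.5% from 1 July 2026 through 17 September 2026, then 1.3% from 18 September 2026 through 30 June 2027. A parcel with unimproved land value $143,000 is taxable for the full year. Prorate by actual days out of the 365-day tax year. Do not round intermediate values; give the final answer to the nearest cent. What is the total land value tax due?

1 July – 17 September 2026: 79 days at 2.5% → $143,000 × 2.5% × 79/365 = $773.7671
18 September 2026 – 30 June 2027: 286 days at 1.3% → $143,000 × 1.3% × 286/365 = $1,456.6411
Total = $2,230.4082

$2,230.41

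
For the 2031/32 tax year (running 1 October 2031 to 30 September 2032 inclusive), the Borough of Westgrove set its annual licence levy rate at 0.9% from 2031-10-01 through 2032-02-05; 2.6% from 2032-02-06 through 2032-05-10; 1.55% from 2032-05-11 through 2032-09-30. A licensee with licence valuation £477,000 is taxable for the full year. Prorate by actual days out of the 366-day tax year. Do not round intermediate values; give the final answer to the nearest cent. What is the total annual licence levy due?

£7,609.19

2031-10-01 to 2032-02-05: 128 days at 0.9% → £477,000 × 0.9% × 128/366 = £1,501.3770
2032-02-06 to 2032-05-10: 95 days at 2.6% → £477,000 × 2.6% × 95/366 = £3,219.0984
2032-05-11 to 2032-09-30: 143 days at 1.55% → £477,000 × 1.55% × 143/366 = £2,888.7172
Total = £7,609.1926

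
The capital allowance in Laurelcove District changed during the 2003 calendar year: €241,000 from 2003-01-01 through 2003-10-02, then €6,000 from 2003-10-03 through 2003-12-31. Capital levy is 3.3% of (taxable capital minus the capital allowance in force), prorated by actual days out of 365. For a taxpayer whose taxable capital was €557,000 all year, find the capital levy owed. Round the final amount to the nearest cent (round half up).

2003-01-01 to 2003-10-02: 275 days, exemption €241,000 → (€557,000 − €241,000) × 3.3% × 275/365 = €7,856.7123
2003-10-03 to 2003-12-31: 90 days, exemption €6,000 → (€557,000 − €6,000) × 3.3% × 90/365 = €4,483.4795
Total = €12,340.1918

€12,340.19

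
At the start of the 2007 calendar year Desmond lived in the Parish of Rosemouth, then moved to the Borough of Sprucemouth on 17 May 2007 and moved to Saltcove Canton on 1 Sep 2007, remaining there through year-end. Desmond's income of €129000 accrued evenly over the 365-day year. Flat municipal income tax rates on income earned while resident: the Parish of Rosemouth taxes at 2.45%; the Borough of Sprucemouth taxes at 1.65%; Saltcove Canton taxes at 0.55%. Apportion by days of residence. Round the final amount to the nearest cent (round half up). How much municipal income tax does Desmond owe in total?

The Parish of Rosemouth, 1 Jan – 16 May 2007: 136 days → €129000 × 2.45% × 136/365 = €1177.6110
The Borough of Sprucemouth, 17 May – 31 Aug 2007: 107 days → €129000 × 1.65% × 107/365 = €623.9712
Saltcove Canton, 1 Sep – 31 Dec 2007: 122 days → €129000 × 0.55% × 122/365 = €237.1479
Total = €2038.7301

€2038.73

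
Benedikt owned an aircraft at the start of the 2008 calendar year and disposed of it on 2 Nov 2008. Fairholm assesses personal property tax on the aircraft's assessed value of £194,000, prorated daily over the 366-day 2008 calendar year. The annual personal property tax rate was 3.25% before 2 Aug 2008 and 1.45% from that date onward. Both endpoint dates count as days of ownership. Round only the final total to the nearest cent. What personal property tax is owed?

£4,401.31

1 Jan – 1 Aug 2008: 214 days at 3.25% → £194,000 × 3.25% × 214/366 = £3,686.5301
2 Aug – 2 Nov 2008: 93 days at 1.45% → £194,000 × 1.45% × 93/366 = £714.7787
Total = £4,401.3087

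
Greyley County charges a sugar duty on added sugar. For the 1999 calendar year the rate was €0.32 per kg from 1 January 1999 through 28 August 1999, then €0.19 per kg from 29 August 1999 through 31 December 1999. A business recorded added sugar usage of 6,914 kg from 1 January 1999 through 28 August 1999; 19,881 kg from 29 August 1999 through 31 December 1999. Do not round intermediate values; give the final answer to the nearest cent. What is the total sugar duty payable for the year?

€5,989.87

1 January – 28 August 1999: 6,914 kg at €0.32/kg → €2,212.48
29 August – 31 December 1999: 19,881 kg at €0.19/kg → €3,777.39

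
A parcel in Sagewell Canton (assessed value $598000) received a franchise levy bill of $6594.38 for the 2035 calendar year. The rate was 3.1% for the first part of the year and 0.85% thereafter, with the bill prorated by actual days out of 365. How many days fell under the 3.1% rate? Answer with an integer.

Let d = days at the first rate; then 365 − d days at the second rate.
$598000 × [3.1%·d + 0.85%·(365−d)] / 365 = $6594.38
Solving gives d = 41, so the new rate took effect on 11 February 2035.

41 days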